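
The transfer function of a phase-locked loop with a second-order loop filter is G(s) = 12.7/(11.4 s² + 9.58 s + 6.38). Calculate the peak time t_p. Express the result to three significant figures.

Dividing through by 11.4: denominator becomes s² + 0.8404 s + 0.5596.
So ω_n = √0.5596 = 0.748 rad/s and ζ = 0.8404/(2·0.748) = 0.562.
The damped frequency ω_d = ω_n√(1−ζ²) = 0.619 rad/s. t_p = π/ω_d = 5.08 s.

t_p ≈ 5.08 s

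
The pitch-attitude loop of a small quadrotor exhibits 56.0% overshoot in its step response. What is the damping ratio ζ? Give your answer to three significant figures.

Inverting the overshoot relation: ζ = |ln 0.560|/√(π² + ln²0.560) = 0.181.

ζ ≈ 0.181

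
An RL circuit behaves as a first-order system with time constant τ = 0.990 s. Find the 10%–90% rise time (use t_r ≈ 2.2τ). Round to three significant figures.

t_r ≈ 2.18 s

t_r ≈ 2.2τ = 2.18 s.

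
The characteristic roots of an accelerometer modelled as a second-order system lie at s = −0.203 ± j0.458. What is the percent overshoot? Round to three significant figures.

The poles are at −σ ± jω_d with σ = 0.203 and ω_d = 0.458, so ω_n = √(σ²+ω_d²) = 0.501 rad/s and ζ = σ/ω_n = 0.405.
%OS = 100 e^{−πζ/√(1−ζ²)} with ζ = 0.405 gives 24.8%.

%OS ≈ 24.8%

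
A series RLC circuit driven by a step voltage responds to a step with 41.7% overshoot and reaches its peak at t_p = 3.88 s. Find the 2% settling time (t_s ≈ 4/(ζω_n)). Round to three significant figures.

t_s ≈ 17.7 s

ζ from %OS: ζ = |ln 0.417|/√(π²+ln²0.417) = 0.268.
t_p = π/ω_d ⇒ ω_d = 0.810 rad/s; then ω_n = ω_d/√(1−ζ²) = 0.840 rad/s.
t_s ≈ 4/(ζω_n) = 4/(0.268·0.840) = 17.7 s.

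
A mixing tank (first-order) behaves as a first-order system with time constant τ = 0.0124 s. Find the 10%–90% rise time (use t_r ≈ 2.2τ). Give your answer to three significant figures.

t_r ≈ 0.0273 s

t_r ≈ 2.2τ = 0.0273 s.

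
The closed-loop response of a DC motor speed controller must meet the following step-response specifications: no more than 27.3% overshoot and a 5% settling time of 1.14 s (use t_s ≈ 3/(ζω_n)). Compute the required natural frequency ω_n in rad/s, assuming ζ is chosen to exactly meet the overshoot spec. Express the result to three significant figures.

ζ = −ln(OS)/√(π² + (ln OS)²). With OS = 0.273, ln OS = −1.298 and ζ = 1.298/3.399 = 0.382.
From t_s ≈ 3/(ζω_n): ω_n = 3/(ζ·t_s) = 3/(0.382·1.14) = 6.89 rad/s.

ω_n ≈ 6.89 rad/s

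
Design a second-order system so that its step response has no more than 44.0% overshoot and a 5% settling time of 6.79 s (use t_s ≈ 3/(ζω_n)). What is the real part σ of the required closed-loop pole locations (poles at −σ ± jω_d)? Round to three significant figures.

The settling-time spec alone fixes σ = ζω_n = 3/t_s = 3/6.79 = 0.442.
(Overshoot then fixes ζ = 0.253 and hence ω_d = σ·√(1−ζ²)/ζ = 1.69 rad/s.)

σ ≈ 0.442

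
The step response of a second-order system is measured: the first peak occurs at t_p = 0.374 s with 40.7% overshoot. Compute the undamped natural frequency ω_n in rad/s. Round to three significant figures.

ζ from %OS: ζ = |ln 0.407|/√(π²+ln²0.407) = 0.275.
From t_p = π/ω_d, ω_d = π/0.374 = 8.40 rad/s, so ω_n = ω_d/√(1−ζ²) = 8.74 rad/s.

ω_n ≈ 8.74 rad/s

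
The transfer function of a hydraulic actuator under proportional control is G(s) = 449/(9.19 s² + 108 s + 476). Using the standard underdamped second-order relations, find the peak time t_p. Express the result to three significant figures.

Dividing through by 9.19: denominator becomes s² + 11.75 s + 51.80.
So ω_n = √51.80 = 7.20 rad/s and ζ = 11.75/(2·7.20) = 0.816.
ω_d = ω_n√(1−ζ²) = 4.16 rad/s. t_p = π/ω_d = 0.756 s.

t_p ≈ 0.756 s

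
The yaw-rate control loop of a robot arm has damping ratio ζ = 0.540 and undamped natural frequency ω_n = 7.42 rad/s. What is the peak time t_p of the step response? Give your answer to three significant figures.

The damped frequency is ω_d = ω_n√(1−ζ²) = 7.42·√(1−0.292) = 6.25 rad/s.
Peak time t_p = π/ω_d = π/6.25 = 0.503 s.

t_p ≈ 0.503 s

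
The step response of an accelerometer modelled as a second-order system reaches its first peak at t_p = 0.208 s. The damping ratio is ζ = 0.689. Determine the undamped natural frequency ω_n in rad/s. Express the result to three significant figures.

ω_n ≈ 20.8 rad/s

Peak time t_p = π/ω_d, so ω_d = π/t_p = π/0.208 = 15.1 rad/s.
ω_n = ω_d/√(1−ζ²) = 15.1/√0.525 = 20.8 rad/s.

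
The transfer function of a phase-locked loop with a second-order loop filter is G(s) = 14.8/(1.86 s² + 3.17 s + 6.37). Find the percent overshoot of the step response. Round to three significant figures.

Dividing through by 1.86: denominator becomes s² + 1.704 s + 3.425.
So ω_n = √3.425 = 1.85 rad/s and ζ = 1.704/(2·1.85) = 0.460.
Overshoot: exp(−π·0.460/√(1−0.460²)) = 0.196, i.e. 19.6%.

%OS ≈ 19.6%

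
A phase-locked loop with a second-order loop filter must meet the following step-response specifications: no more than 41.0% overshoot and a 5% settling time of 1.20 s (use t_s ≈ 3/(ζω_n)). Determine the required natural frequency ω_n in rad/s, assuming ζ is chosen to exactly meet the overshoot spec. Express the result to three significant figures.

Inverting the overshoot relation: ζ = |ln 0.410|/√(π² + ln²0.410) = 0.273.
From t_s ≈ 3/(ζω_n): ω_n = 3/(ζ·t_s) = 3/(0.273·1.20) = 9.16 rad/s.

ω_n ≈ 9.16 rad/s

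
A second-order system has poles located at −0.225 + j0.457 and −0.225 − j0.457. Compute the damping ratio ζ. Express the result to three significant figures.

The poles are at −σ ± jω_d with σ = 0.225 and ω_d = 0.457, so ω_n = √(σ²+ω_d²) = 0.509 rad/s and ζ = σ/ω_n = 0.442.

ζ ≈ 0.442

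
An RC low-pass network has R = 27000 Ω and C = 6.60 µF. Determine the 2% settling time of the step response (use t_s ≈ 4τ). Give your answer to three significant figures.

τ = RC = 27000 × 6.60 µF = 0.178 s.
t_s ≈ 4τ = 0.713 s.

t_s ≈ 0.713 s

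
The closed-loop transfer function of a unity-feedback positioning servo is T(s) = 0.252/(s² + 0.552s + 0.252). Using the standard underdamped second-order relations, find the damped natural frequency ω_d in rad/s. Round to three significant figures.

Comparing the denominator to s² + 2ζω_n s + ω_n²: ω_n = √0.252 = 0.502 rad/s, and 2ζω_n = 0.552 so ζ = 0.552/(2·0.502) = 0.550.
The damped frequency ω_d = ω_n√(1−ζ²) = 0.419 rad/s.

ω_d ≈ 0.419 rad/s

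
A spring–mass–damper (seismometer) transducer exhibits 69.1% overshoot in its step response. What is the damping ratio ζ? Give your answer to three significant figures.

ζ ≈ 0.117

ζ = −ln(OS)/√(π² + (ln OS)²). With OS = 0.691, ln OS = −0.3696 and ζ = 0.3696/3.163 = 0.117.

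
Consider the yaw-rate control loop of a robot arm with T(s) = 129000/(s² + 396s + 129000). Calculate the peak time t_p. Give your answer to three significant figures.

t_p ≈ 0.0105 s

ω_n = √129000 = 359 rad/s; ζ = 396/(2·359) = 0.551.
ω_d = 359·√(1 − 0.551²) = 300 rad/s. Then t_p = π/ω_d = 0.0105 s.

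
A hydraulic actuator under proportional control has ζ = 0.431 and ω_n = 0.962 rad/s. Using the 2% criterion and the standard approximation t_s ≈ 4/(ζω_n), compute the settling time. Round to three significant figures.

t_s ≈ 4/(ζω_n) = 4/(0.431 × 0.962) = 9.65 s.

t_s ≈ 9.65 s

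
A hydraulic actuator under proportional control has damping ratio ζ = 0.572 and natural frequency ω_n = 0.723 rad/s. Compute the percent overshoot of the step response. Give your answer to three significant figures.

%OS ≈ 11.2%

For an underdamped second-order system, %OS = 100·exp(−πζ/√(1−ζ²)).
πζ/√(1−ζ²) = π·0.572/√(1−0.327) = 2.191, so %OS = 100·e^(−2.191) = 11.2%.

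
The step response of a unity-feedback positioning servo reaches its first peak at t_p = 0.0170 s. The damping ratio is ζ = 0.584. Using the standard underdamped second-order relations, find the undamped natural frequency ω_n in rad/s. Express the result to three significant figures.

Peak time t_p = π/ω_d, so ω_d = π/t_p = π/0.0170 = 185 rad/s.
ω_n = ω_d/√(1−ζ²) = 185/√0.659 = 228 rad/s.

ω_n ≈ 228 rad/s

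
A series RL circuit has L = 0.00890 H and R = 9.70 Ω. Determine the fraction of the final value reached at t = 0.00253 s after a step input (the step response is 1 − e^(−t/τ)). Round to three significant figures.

τ = L/R = 0.00890/9.70 = 0.000918 s.
y(t)/y_∞ = 1 − e^(−t/τ) = 1 − e^(−0.00253/0.000918) = 1 − e^(−2.76) = 0.937.

y/y_∞ ≈ 0.937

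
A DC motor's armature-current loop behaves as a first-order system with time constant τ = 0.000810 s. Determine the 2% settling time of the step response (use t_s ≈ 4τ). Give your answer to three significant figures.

t_s ≈ 0.00324 s

t_s ≈ 4τ = 0.00324 s.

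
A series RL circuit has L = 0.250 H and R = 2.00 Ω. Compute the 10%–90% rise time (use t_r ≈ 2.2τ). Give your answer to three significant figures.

τ = L/R = 0.250/2.00 = 0.125 s.
t_r ≈ 2.2τ = 0.275 s.

t_r ≈ 0.275 s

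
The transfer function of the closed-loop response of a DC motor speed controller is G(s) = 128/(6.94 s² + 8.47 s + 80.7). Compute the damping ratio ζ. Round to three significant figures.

ζ ≈ 0.179

Dividing through by 6.94: denominator becomes s² + 1.220 s + 11.63.
So ω_n = √11.63 = 3.41 rad/s and ζ = 1.220/(2·3.41) = 0.179.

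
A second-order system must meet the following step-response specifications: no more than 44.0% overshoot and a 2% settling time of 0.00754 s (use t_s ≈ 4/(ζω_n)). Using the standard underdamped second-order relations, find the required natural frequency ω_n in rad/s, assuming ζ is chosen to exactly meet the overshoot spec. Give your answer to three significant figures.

ω_n ≈ 2100 rad/s

ζ = −ln(OS)/√(π² + (ln OS)²). With OS = 0.440, ln OS = −0.8210 and ζ = 0.8210/3.247 = 0.253.
From t_s ≈ 4/(ζω_n): ω_n = 4/(ζ·t_s) = 4/(0.253·0.00754) = 2100 rad/s.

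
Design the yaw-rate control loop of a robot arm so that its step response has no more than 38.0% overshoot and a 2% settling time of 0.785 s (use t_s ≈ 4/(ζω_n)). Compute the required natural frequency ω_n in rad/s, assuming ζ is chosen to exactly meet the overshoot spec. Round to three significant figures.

ω_n ≈ 17.3 rad/s

From %OS = 100·exp(−πζ/√(1−ζ²)), invert to get ζ = −ln(OS)/√(π² + ln²(OS)) with OS = 0.380.
−ln 0.380 = 0.9676, so ζ = 0.9676/√(π² + 0.9362) = 0.294.
Then ω_n = 4/(ζ t_s) = 4/(0.294 × 0.785) = 17.3 rad/s.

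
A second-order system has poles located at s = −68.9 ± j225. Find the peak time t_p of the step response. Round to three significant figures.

t_p ≈ 0.0140 s

t_p = π/ω_d with ω_d = 225 (the imaginary part), so t_p = 0.0140 s.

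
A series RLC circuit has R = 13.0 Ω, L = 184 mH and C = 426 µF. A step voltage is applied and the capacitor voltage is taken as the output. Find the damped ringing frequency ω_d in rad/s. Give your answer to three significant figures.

For a series RLC circuit (capacitor voltage as output), ω_n = 1/√(LC) = 1/√(184 mH · 426 µF) = 113 rad/s.
ζ = (R/2)·√(C/L) = (13.0/2)·√(426 µF/184 mH) = 0.313.
ω_d = 113·√(1 − 0.313²) = 107 rad/s.

ω_d ≈ 107 rad/s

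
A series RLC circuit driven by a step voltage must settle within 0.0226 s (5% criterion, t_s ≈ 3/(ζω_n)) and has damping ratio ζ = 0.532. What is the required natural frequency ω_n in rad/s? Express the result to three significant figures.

ω_n ≈ 250 rad/s

Rearranging t_s ≈ 3/(ζω_n) gives ω_n = 3/(ζ·t_s) = 3/(0.532 × 0.0226) = 250 rad/s.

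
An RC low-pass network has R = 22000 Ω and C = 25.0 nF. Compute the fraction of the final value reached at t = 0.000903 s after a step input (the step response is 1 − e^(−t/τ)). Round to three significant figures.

y/y_∞ ≈ 0.806

τ = RC = 22000 × 25.0 nF = 0.000550 s.
y(t)/y_∞ = 1 − e^(−t/τ) = 1 − e^(−0.000903/0.000550) = 1 − e^(−1.64) = 0.806.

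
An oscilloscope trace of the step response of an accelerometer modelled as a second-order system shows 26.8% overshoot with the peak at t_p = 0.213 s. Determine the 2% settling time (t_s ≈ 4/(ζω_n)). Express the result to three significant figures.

The overshoot fixes ζ = −ln(OS)/√(π²+ln²(OS)) = 0.387.
From t_p = π/ω_d, ω_d = π/0.213 = 14.7 rad/s, so ω_n = ω_d/√(1−ζ²) = 16.0 rad/s.
t_s ≈ 4/(ζω_n) = 4/(0.387·16.0) = 0.647 s.

t_s ≈ 0.647 s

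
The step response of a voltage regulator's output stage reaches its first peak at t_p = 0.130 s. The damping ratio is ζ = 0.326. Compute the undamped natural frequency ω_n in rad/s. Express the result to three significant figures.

Peak time t_p = π/ω_d, so ω_d = π/t_p = π/0.130 = 24.2 rad/s.
ω_n = ω_d/√(1−ζ²) = 24.2/√0.894 = 25.6 rad/s.

ω_n ≈ 25.6 rad/s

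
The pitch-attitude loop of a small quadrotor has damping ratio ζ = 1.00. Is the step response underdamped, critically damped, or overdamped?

critically damped

Since ζ = 1, the system is critically damped.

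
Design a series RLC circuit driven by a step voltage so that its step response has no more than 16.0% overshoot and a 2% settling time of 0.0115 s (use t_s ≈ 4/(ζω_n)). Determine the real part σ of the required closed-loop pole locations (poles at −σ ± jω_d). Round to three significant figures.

The settling-time spec alone fixes σ = ζω_n = 4/t_s = 4/0.0115 = 348.
(Overshoot then fixes ζ = 0.504 and hence ω_d = σ·√(1−ζ²)/ζ = 596 rad/s.)

σ ≈ 348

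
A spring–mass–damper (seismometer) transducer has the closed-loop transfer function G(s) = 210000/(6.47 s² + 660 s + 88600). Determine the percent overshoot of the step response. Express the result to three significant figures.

Dividing through by 6.47: denominator becomes s² + 102.0 s + 13690.
So ω_n = √13690 = 117 rad/s and ζ = 102.0/(2·117) = 0.436.
%OS = 100 e^{−πζ/√(1−ζ²)} with ζ = 0.436 gives 21.8%.

%OS ≈ 21.8%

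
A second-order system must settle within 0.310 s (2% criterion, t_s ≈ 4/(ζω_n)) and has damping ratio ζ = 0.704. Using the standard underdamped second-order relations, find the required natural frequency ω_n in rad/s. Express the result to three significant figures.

ω_n ≈ 18.3 rad/s

Rearranging t_s ≈ 4/(ζω_n) gives ω_n = 4/(ζ·t_s) = 4/(0.704 × 0.310) = 18.3 rad/s.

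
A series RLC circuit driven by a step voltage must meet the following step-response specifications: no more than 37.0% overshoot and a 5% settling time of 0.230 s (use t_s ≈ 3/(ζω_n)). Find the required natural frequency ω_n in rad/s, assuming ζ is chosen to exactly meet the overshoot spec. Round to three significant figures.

ω_n ≈ 43.2 rad/s

Inverting the overshoot relation: ζ = |ln 0.370|/√(π² + ln²0.370) = 0.302.
From t_s ≈ 3/(ζω_n): ω_n = 3/(ζ·t_s) = 3/(0.302·0.230) = 43.2 rad/s.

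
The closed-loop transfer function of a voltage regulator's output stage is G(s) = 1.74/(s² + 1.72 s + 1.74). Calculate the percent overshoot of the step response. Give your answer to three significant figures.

ω_n = √1.74 = 1.32 rad/s; ζ = 1.72/(2·1.32) = 0.652.
%OS = 100 e^{−πζ/√(1−ζ²)} with ζ = 0.652 gives 6.71%.

%OS ≈ 6.71%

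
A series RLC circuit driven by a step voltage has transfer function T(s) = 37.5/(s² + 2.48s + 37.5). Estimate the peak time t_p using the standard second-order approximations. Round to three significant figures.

t_p ≈ 0.524 s

ω_n = √37.5 = 6.12 rad/s; ζ = 2.48/(2·6.12) = 0.202.
The damped frequency ω_d = ω_n√(1−ζ²) = 6.00 rad/s. Then t_p = π/ω_d = 0.524 s.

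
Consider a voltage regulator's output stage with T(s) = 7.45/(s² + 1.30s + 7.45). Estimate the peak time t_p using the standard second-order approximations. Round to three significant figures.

Matching coefficients with s² + 2ζω_n s + ω_n² gives ω_n² = 7.45 ⇒ ω_n = 2.73 rad/s, and ζ = 1.30/(2ω_n) = 0.238.
ω_d = ω_n√(1−ζ²) = 2.65 rad/s. Then t_p = π/ω_d = 1.19 s.

t_p ≈ 1.19 s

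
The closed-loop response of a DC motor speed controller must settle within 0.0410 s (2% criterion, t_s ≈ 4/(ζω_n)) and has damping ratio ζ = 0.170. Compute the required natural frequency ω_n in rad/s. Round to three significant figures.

ω_n ≈ 574 rad/s

Rearranging t_s ≈ 4/(ζω_n) gives ω_n = 4/(ζ·t_s) = 4/(0.170 × 0.0410) = 574 rad/s.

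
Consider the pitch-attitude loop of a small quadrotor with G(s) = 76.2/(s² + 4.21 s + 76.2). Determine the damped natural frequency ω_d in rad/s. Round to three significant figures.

Comparing the denominator to s² + 2ζω_n s + ω_n²: ω_n = √76.2 = 8.73 rad/s, and 2ζω_n = 4.21 so ζ = 4.21/(2·8.73) = 0.241.
ω_d = 8.73·√(1 − 0.241²) = 8.47 rad/s.

ω_d ≈ 8.47 rad/s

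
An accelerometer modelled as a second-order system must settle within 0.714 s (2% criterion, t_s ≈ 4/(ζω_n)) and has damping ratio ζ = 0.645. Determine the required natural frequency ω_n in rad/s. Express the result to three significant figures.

ω_n ≈ 8.69 rad/s

Rearranging t_s ≈ 4/(ζω_n) gives ω_n = 4/(ζ·t_s) = 4/(0.645 × 0.714) = 8.69 rad/s.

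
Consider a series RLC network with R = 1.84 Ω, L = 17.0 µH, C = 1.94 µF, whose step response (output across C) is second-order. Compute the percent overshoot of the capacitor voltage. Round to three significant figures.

For a series RLC circuit (capacitor voltage as output), ω_n = 1/√(LC) = 1/√(17.0 µH · 1.94 µF) = 174000 rad/s.
ζ = (R/2)·√(C/L) = (1.84/2)·√(1.94 µF/17.0 µH) = 0.311.
%OS = 100 e^{−πζ/√(1−ζ²)} with ζ = 0.311 gives 35.8%.

%OS ≈ 35.8%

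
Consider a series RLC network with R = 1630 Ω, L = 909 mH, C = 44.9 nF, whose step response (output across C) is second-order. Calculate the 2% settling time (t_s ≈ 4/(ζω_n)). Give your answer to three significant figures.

t_s ≈ 0.00446 s

For a series RLC circuit (capacitor voltage as output), ω_n = 1/√(LC) = 1/√(909 mH · 44.9 nF) = 4950 rad/s.
ζ = (R/2)·√(C/L) = (1630/2)·√(44.9 nF/909 mH) = 0.181.
t_s ≈ 4/(ζω_n) = 0.00446 s.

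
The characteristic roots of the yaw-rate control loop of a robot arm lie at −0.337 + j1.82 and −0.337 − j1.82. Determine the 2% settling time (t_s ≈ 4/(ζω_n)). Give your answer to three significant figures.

t_s ≈ 11.9 s

For poles at −σ ± jω_d, ζω_n = σ = 0.337, so t_s ≈ 4/σ = 11.9 s.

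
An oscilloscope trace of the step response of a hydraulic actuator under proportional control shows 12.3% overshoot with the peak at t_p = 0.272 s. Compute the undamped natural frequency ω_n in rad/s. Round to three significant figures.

The overshoot fixes ζ = −ln(OS)/√(π²+ln²(OS)) = 0.555.
t_p = π/ω_d ⇒ ω_d = 11.5 rad/s; then ω_n = ω_d/√(1−ζ²) = 13.9 rad/s.

ω_n ≈ 13.9 rad/s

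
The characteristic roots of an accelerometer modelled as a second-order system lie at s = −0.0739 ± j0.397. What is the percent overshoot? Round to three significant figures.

%OS ≈ 55.7%

|pole| = ω_n = √(0.0739² + 0.397²) = 0.404 rad/s; ζ = cos θ = σ/ω_n = 0.183.
%OS = 100·exp(−πζ/√(1−ζ²)) = 55.7%.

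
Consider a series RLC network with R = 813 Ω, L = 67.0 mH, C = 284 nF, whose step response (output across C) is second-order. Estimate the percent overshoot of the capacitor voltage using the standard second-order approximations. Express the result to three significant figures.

For a series RLC circuit (capacitor voltage as output), ω_n = 1/√(LC) = 1/√(67.0 mH · 284 nF) = 7250 rad/s.
ζ = (R/2)·√(C/L) = (813/2)·√(284 nF/67.0 mH) = 0.837.
Overshoot: exp(−π·0.837/√(1−0.837²)) = 0.00820, i.e. 0.820%.

%OS ≈ 0.820%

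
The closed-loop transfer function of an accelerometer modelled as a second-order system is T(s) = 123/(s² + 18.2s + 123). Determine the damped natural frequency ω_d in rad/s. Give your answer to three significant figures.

ω_d ≈ 6.34 rad/s

Comparing the denominator to s² + 2ζω_n s + ω_n²: ω_n = √123 = 11.1 rad/s, and 2ζω_n = 18.2 so ζ = 18.2/(2·11.1) = 0.821.
ω_d = 11.1·√(1 − 0.821²) = 6.34 rad/s.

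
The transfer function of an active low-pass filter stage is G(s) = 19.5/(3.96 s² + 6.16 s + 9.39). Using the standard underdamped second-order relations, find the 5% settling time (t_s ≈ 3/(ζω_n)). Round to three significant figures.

t_s ≈ 3.86 s

Dividing through by 3.96: denominator becomes s² + 1.556 s + 2.371.
So ω_n = √2.371 = 1.54 rad/s and ζ = 1.556/(2·1.54) = 0.505.
t_s ≈ 3/(ζω_n) = 3.86 s.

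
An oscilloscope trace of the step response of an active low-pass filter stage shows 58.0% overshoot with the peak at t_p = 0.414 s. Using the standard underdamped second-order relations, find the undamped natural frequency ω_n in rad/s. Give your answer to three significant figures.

ω_n ≈ 7.70 rad/s

ζ from %OS: ζ = |ln 0.580|/√(π²+ln²0.580) = 0.171.
t_p = π/ω_d ⇒ ω_d = 7.59 rad/s; then ω_n = ω_d/√(1−ζ²) = 7.70 rad/s.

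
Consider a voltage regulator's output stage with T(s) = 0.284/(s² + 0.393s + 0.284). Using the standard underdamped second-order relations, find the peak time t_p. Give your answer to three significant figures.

ω_n = √0.284 = 0.533 rad/s; ζ = 0.393/(2·0.533) = 0.369.
ω_d = 0.533·√(1 − 0.369²) = 0.495 rad/s. Then t_p = π/ω_d = 6.34 s.

t_p ≈ 6.34 s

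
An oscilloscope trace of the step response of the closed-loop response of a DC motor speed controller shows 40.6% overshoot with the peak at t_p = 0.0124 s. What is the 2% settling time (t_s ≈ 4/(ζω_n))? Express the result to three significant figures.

From the overshoot, ζ = −ln(OS)/√(π²+ln²(OS)) = 0.276.
From t_p = π/ω_d, ω_d = π/0.0124 = 253 rad/s, so ω_n = ω_d/√(1−ζ²) = 264 rad/s.
t_s ≈ 4/(ζω_n) = 4/(0.276·264) = 0.0550 s.

t_s ≈ 0.0550 s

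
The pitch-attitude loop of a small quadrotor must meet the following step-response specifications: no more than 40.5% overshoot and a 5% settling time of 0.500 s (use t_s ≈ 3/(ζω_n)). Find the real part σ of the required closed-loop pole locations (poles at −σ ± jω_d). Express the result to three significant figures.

The settling-time spec alone fixes σ = ζω_n = 3/t_s = 3/0.500 = 6.00.
(Overshoot then fixes ζ = 0.276 and hence ω_d = σ·√(1−ζ²)/ζ = 20.9 rad/s.)

σ ≈ 6.00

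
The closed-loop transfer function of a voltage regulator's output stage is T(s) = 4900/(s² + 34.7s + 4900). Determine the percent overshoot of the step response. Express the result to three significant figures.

%OS ≈ 44.8%

Matching coefficients with s² + 2ζω_n s + ω_n² gives ω_n² = 4900 ⇒ ω_n = 70.0 rad/s, and ζ = 34.7/(2ω_n) = 0.248.
Overshoot: exp(−π·0.248/√(1−0.248²)) = 0.448, i.e. 44.8%.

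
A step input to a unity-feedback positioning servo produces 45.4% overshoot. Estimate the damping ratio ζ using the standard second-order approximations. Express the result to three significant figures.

ζ ≈ 0.244

ζ = −ln(OS)/√(π² + (ln OS)²). With OS = 0.454, ln OS = −0.7897 and ζ = 0.7897/3.239 = 0.244.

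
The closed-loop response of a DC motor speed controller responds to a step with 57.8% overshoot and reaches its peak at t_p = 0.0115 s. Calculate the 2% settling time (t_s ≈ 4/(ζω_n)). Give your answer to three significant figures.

t_s ≈ 0.0839 s

From the overshoot, ζ = −ln(OS)/√(π²+ln²(OS)) = 0.172.
From t_p = π/ω_d, ω_d = π/0.0115 = 273 rad/s, so ω_n = ω_d/√(1−ζ²) = 277 rad/s.
t_s ≈ 4/(ζω_n) = 4/(0.172·277) = 0.0839 s.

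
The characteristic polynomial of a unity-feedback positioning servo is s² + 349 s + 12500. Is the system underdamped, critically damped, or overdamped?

overdamped

a² − 4b = 72000 > 0 (two distinct real roots); the system is overdamped.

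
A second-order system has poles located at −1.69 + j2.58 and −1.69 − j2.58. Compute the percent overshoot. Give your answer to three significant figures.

%OS ≈ 12.8%

The poles are at −σ ± jω_d with σ = 1.69 and ω_d = 2.58, so ω_n = √(σ²+ω_d²) = 3.08 rad/s and ζ = σ/ω_n = 0.548.
%OS = 100 e^{−πζ/√(1−ζ²)} with ζ = 0.548 gives 12.8%.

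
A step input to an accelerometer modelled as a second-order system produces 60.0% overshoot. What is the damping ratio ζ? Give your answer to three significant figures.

From %OS = 100·exp(−πζ/√(1−ζ²)), invert to get ζ = −ln(OS)/√(π² + ln²(OS)) with OS = 0.600.
−ln 0.600 = 0.5108, so ζ = 0.5108/√(π² + 0.2609) = 0.160.

ζ ≈ 0.160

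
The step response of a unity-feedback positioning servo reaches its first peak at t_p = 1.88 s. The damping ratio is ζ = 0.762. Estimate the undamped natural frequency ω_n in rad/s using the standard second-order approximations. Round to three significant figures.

Peak time t_p = π/ω_d, so ω_d = π/t_p = π/1.88 = 1.67 rad/s.
ω_n = ω_d/√(1−ζ²) = 1.67/√0.419 = 2.58 rad/s.

ω_n ≈ 2.58 rad/s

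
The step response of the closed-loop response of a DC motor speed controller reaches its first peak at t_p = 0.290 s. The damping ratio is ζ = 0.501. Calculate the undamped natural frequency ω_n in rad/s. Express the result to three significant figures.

ω_n ≈ 12.5 rad/s

Peak time t_p = π/ω_d, so ω_d = π/t_p = π/0.290 = 10.8 rad/s.
ω_n = ω_d/√(1−ζ²) = 10.8/√0.749 = 12.5 rad/s.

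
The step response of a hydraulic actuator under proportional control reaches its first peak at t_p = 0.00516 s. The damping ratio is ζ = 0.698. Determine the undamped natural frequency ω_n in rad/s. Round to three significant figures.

Peak time t_p = π/ω_d, so ω_d = π/t_p = π/0.00516 = 609 rad/s.
ω_n = ω_d/√(1−ζ²) = 609/√0.513 = 850 rad/s.

ω_n ≈ 850 rad/s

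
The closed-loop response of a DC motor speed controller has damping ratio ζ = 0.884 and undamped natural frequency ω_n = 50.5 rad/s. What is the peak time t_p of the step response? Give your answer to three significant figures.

The damped frequency is ω_d = ω_n√(1−ζ²) = 50.5·√(1−0.781) = 23.6 rad/s.
Peak time t_p = π/ω_d = π/23.6 = 0.133 s.

t_p ≈ 0.133 s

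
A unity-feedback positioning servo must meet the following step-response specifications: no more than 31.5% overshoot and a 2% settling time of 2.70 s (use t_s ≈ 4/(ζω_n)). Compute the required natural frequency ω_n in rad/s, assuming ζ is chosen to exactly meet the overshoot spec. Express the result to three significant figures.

ω_n ≈ 4.29 rad/s

From %OS = 100·exp(−πζ/√(1−ζ²)), invert to get ζ = −ln(OS)/√(π² + ln²(OS)) with OS = 0.315.
−ln 0.315 = 1.155, so ζ = 1.155/√(π² + 1.334) = 0.345.
From t_s ≈ 4/(ζω_n): ω_n = 4/(ζ·t_s) = 4/(0.345·2.70) = 4.29 rad/s.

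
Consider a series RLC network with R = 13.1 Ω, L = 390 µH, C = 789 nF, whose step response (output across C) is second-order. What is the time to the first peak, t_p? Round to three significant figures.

t_p ≈ 0.0000577 s

For a series RLC circuit (capacitor voltage as output), ω_n = 1/√(LC) = 1/√(390 µH · 789 nF) = 57000 rad/s.
ζ = (R/2)·√(C/L) = (13.1/2)·√(789 nF/390 µH) = 0.295.
The damped frequency ω_d = ω_n√(1−ζ²) = 54500 rad/s. t_p = π/ω_d = 0.0000577 s.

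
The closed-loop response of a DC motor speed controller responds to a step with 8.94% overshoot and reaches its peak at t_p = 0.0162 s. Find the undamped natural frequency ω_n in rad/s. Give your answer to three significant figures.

ζ from %OS: ζ = |ln 0.0894|/√(π²+ln²0.0894) = 0.609.
From t_p = π/ω_d, ω_d = π/0.0162 = 194 rad/s, so ω_n = ω_d/√(1−ζ²) = 245 rad/s.

ω_n ≈ 245 rad/s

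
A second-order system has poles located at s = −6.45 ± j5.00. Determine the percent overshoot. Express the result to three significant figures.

%OS ≈ 1.74%

|pole| = ω_n = √(6.45² + 5.00²) = 8.16 rad/s; ζ = cos θ = σ/ω_n = 0.790.
Overshoot: exp(−π·0.790/√(1−0.790²)) = 0.0174, i.e. 1.74%.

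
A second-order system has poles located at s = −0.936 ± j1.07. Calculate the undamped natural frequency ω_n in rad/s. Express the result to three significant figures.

ω_n ≈ 1.42 rad/s

With σ = 0.936, ω_d = 1.07: ω_n = √(σ²+ω_d²) = 1.42 rad/s, ζ = σ/ω_n = 0.658.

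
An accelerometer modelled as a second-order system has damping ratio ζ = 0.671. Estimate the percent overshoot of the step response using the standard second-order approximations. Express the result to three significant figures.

For an underdamped second-order system, %OS = 100·exp(−πζ/√(1−ζ²)).
πζ/√(1−ζ²) = π·0.671/√(1−0.450) = 2.843, so %OS = 100·e^(−2.843) = 5.82%.

%OS ≈ 5.82%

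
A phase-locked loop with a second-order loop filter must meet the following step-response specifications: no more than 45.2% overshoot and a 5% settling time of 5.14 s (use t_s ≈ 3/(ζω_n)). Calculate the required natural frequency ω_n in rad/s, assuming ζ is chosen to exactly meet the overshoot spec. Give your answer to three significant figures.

From %OS = 100·exp(−πζ/√(1−ζ²)), invert to get ζ = −ln(OS)/√(π² + ln²(OS)) with OS = 0.452.
−ln 0.452 = 0.7941, so ζ = 0.7941/√(π² + 0.6306) = 0.245.
Then ω_n = 3/(ζ t_s) = 3/(0.245 × 5.14) = 2.38 rad/s.

ω_n ≈ 2.38 rad/s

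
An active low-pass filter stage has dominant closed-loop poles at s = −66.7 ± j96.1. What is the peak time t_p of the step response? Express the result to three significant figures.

t_p ≈ 0.0327 s

t_p = π/ω_d with ω_d = 96.1 (the imaginary part), so t_p = 0.0327 s.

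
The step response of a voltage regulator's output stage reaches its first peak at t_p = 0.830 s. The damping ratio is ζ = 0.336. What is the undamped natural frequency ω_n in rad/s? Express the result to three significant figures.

ω_n ≈ 4.02 rad/s

Peak time t_p = π/ω_d, so ω_d = π/t_p = π/0.830 = 3.79 rad/s.
ω_n = ω_d/√(1−ζ²) = 3.79/√0.887 = 4.02 rad/s.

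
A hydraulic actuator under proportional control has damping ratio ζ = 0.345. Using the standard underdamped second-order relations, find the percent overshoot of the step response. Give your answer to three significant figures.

%OS ≈ 31.5%

For an underdamped second-order system, %OS = 100·exp(−πζ/√(1−ζ²)).
πζ/√(1−ζ²) = π·0.345/√(1−0.119) = 1.155, so %OS = 100·e^(−1.155) = 31.5%.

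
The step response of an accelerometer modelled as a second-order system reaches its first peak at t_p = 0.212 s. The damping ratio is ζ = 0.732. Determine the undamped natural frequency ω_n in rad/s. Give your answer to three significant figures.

Peak time t_p = π/ω_d, so ω_d = π/t_p = π/0.212 = 14.8 rad/s.
ω_n = ω_d/√(1−ζ²) = 14.8/√0.464 = 21.8 rad/s.

ω_n ≈ 21.8 rad/s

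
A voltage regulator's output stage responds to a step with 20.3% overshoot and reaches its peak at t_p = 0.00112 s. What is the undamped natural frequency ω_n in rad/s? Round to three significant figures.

ω_n ≈ 3150 rad/s

From the overshoot, ζ = −ln(OS)/√(π²+ln²(OS)) = 0.453.
From t_p = π/ω_d, ω_d = π/0.00112 = 2800 rad/s, so ω_n = ω_d/√(1−ζ²) = 3150 rad/s.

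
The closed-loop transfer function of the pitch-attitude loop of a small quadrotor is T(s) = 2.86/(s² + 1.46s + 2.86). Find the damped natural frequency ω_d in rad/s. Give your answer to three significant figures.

ω_d ≈ 1.53 rad/s

Comparing the denominator to s² + 2ζω_n s + ω_n²: ω_n = √2.86 = 1.69 rad/s, and 2ζω_n = 1.46 so ζ = 1.46/(2·1.69) = 0.432.
The damped frequency ω_d = ω_n√(1−ζ²) = 1.53 rad/s.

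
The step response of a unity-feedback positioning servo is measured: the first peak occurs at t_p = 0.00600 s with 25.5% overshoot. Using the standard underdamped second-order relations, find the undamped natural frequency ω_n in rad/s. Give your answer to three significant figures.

ω_n ≈ 571 rad/s

ζ from %OS: ζ = |ln 0.255|/√(π²+ln²0.255) = 0.399.
From t_p = π/ω_d, ω_d = π/0.00600 = 524 rad/s, so ω_n = ω_d/√(1−ζ²) = 571 rad/s.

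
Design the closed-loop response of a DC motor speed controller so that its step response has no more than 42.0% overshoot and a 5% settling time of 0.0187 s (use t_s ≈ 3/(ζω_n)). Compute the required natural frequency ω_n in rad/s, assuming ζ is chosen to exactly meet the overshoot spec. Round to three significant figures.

ω_n ≈ 603 rad/s

ζ = −ln(OS)/√(π² + (ln OS)²). With OS = 0.420, ln OS = −0.8675 and ζ = 0.8675/3.259 = 0.266.
From t_s ≈ 3/(ζω_n): ω_n = 3/(ζ·t_s) = 3/(0.266·0.0187) = 603 rad/s.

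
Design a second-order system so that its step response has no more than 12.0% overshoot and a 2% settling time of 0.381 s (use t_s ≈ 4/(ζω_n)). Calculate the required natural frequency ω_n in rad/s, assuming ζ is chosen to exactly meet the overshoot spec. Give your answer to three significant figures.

ω_n ≈ 18.8 rad/s

From %OS = 100·exp(−πζ/√(1−ζ²)), invert to get ζ = −ln(OS)/√(π² + ln²(OS)) with OS = 0.120.
−ln 0.120 = 2.120, so ζ = 2.120/√(π² + 4.496) = 0.559.
Then ω_n = 4/(ζ t_s) = 4/(0.559 × 0.381) = 18.8 rad/s.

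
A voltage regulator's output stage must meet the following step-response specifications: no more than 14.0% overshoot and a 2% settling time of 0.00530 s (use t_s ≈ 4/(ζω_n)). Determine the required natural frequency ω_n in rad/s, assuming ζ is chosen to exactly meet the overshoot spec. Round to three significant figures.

ω_n ≈ 1420 rad/s

ζ = −ln(OS)/√(π² + (ln OS)²). With OS = 0.140, ln OS = −1.966 and ζ = 1.966/3.706 = 0.531.
From t_s ≈ 4/(ζω_n): ω_n = 4/(ζ·t_s) = 4/(0.531·0.00530) = 1420 rad/s.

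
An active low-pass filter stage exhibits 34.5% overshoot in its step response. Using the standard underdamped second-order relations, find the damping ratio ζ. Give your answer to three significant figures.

ζ ≈ 0.321

From %OS = 100·exp(−πζ/√(1−ζ²)), invert to get ζ = −ln(OS)/√(π² + ln²(OS)) with OS = 0.345.
−ln 0.345 = 1.064, so ζ = 1.064/√(π² + 1.133) = 0.321.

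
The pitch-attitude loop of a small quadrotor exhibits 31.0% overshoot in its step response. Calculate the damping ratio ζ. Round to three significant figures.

ζ = −ln(OS)/√(π² + (ln OS)²). With OS = 0.310, ln OS = −1.171 and ζ = 1.171/3.353 = 0.349.

ζ ≈ 0.349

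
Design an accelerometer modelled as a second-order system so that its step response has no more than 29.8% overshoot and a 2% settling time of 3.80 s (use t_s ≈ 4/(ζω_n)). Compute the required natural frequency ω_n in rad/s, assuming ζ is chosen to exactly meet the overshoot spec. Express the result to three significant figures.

ω_n ≈ 2.93 rad/s

Inverting the overshoot relation: ζ = |ln 0.298|/√(π² + ln²0.298) = 0.360.
From t_s ≈ 4/(ζω_n): ω_n = 4/(ζ·t_s) = 4/(0.360·3.80) = 2.93 rad/s.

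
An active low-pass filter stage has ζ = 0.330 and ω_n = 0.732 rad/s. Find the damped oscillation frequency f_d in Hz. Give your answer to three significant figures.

ω_d = ω_n√(1−ζ²) = 0.732·√0.891 = 0.691 rad/s.
f_d = ω_d/(2π) = 0.110 Hz.

f_d ≈ 0.110 Hz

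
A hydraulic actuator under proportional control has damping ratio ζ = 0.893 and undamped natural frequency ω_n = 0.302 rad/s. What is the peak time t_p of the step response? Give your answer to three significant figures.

t_p ≈ 23.1 s

The damped frequency is ω_d = ω_n√(1−ζ²) = 0.302·√(1−0.797) = 0.136 rad/s.
Peak time t_p = π/ω_d = π/0.136 = 23.1 s.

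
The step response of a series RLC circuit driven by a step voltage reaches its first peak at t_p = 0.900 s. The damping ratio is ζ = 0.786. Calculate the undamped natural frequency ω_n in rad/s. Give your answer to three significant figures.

Peak time t_p = π/ω_d, so ω_d = π/t_p = π/0.900 = 3.49 rad/s.
ω_n = ω_d/√(1−ζ²) = 3.49/√0.382 = 5.65 rad/s.

ω_n ≈ 5.65 rad/s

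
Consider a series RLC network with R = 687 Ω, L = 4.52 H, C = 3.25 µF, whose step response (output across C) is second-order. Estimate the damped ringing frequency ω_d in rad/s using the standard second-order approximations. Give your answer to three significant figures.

ω_d ≈ 250 rad/s

For a series RLC circuit (capacitor voltage as output), ω_n = 1/√(LC) = 1/√(4.52 H · 3.25 µF) = 261 rad/s.
ζ = (R/2)·√(C/L) = (687/2)·√(3.25 µF/4.52 H) = 0.291.
ω_d = ω_n√(1−ζ²) = 250 rad/s.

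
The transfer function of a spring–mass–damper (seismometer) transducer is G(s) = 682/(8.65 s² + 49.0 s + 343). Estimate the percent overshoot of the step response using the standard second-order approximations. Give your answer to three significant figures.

Dividing through by 8.65: denominator becomes s² + 5.665 s + 39.65.
So ω_n = √39.65 = 6.30 rad/s and ζ = 5.665/(2·6.30) = 0.450.
Overshoot: exp(−π·0.450/√(1−0.450²)) = 0.206, i.e. 20.6%.

%OS ≈ 20.6%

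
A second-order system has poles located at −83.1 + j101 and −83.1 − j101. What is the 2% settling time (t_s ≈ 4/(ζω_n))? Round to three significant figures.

For poles at −σ ± jω_d, ζω_n = σ = 83.1, so t_s ≈ 4/σ = 0.0481 s.

t_s ≈ 0.0481 s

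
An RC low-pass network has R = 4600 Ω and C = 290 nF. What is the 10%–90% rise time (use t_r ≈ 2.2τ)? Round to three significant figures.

t_r ≈ 0.00293 s

τ = RC = 4600 × 290 nF = 0.00133 s.
t_r ≈ 2.2τ = 0.00293 s.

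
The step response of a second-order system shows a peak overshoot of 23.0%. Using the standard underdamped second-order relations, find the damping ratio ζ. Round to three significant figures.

ζ = −ln(OS)/√(π² + (ln OS)²). With OS = 0.230, ln OS = −1.470 and ζ = 1.470/3.468 = 0.424.

ζ ≈ 0.424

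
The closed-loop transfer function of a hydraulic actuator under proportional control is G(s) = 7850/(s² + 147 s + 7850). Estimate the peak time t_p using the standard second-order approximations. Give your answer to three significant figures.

t_p ≈ 0.0635 s

Comparing the denominator to s² + 2ζω_n s + ω_n²: ω_n = √7850 = 88.6 rad/s, and 2ζω_n = 147 so ζ = 147/(2·88.6) = 0.830.
The damped frequency ω_d = ω_n√(1−ζ²) = 49.5 rad/s. Then t_p = π/ω_d = 0.0635 s.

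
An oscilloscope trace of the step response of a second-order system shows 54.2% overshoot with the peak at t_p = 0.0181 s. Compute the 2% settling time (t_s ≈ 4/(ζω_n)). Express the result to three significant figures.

ζ from %OS: ζ = |ln 0.542|/√(π²+ln²0.542) = 0.191.
From t_p = π/ω_d, ω_d = π/0.0181 = 174 rad/s, so ω_n = ω_d/√(1−ζ²) = 177 rad/s.
t_s ≈ 4/(ζω_n) = 4/(0.191·177) = 0.118 s.

t_s ≈ 0.118 s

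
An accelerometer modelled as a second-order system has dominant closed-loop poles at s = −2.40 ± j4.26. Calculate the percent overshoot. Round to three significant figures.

With σ = 2.40, ω_d = 4.26: ω_n = √(σ²+ω_d²) = 4.89 rad/s, ζ = σ/ω_n = 0.491.
%OS = 100 e^{−πζ/√(1−ζ²)} with ζ = 0.491 gives 17.0%.

%OS ≈ 17.0%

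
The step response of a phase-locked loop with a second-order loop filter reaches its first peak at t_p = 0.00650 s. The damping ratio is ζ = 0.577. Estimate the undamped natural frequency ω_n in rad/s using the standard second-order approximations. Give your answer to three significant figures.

Peak time t_p = π/ω_d, so ω_d = π/t_p = π/0.00650 = 483 rad/s.
ω_n = ω_d/√(1−ζ²) = 483/√0.667 = 592 rad/s.

ω_n ≈ 592 rad/s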